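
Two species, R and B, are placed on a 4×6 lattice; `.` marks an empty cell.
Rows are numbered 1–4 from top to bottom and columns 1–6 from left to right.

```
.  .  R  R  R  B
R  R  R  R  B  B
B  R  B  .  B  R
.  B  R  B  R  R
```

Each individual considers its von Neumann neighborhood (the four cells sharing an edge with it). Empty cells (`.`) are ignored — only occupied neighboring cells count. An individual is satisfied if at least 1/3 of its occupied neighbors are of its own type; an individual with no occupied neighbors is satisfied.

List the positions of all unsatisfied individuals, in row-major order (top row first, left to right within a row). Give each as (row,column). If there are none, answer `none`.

Row 1: (1,3)R 2/2 ✓ · (1,4)R 3/3 ✓ · (1,5)R 1/3 ✓ · (1,6)B 1/2 ✓
Row 2: (2,1)R 1/2 ✓ · (2,2)R 3/3 ✓ · (2,3)R 3/4 ✓ · (2,4)R 2/3 ✓ · (2,5)B 2/4 ✓ · (2,6)B 2/3 ✓
Row 3: (3,1)B 0/2 ✗ · (3,2)R 1/4 ✗ · (3,3)B 0/3 ✗ · (3,5)B 1/3 ✓ · (3,6)R 1/3 ✓
Row 4: (4,2)B 0/2 ✗ · (4,3)R 0/3 ✗ · (4,4)B 0/2 ✗ · (4,5)R 1/3 ✓ · (4,6)R 2/2 ✓

(3,1), (3,2), (3,3), (4,2), (4,3), (4,4)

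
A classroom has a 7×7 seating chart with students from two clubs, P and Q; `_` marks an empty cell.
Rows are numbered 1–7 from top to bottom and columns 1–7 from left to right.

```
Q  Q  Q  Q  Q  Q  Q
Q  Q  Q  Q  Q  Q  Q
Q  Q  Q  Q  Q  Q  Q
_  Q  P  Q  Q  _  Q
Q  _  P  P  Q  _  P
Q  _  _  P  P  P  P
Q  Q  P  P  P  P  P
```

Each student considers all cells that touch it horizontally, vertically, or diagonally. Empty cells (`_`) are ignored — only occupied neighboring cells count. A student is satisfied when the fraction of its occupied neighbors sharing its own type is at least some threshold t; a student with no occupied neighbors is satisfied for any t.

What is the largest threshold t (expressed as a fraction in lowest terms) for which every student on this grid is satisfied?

2/7

Row 1: (1,1)Q 3/3 · (1,2)Q 5/5 · (1,3)Q 5/5 · (1,4)Q 5/5 · (1,5)Q 5/5 · (1,6)Q 5/5 · (1,7)Q 3/3
Row 2: (2,1)Q 5/5 · (2,2)Q 8/8 · (2,3)Q 8/8 · (2,4)Q 8/8 · (2,5)Q 8/8 · (2,6)Q 8/8 · (2,7)Q 5/5
Row 3: (3,1)Q 4/4 · (3,2)Q 6/7 · (3,3)Q 7/8 · (3,4)Q 7/8 · (3,5)Q 7/7 · (3,6)Q 7/7 · (3,7)Q 4/4
Row 4: (4,2)Q 4/6 · (4,3)P 2/7 · (4,4)Q 5/8 · (4,5)Q 5/6 · (4,7)Q 2/3
Row 5: (5,1)Q 2/2 · (5,3)P 3/5 · (5,4)P 4/7 · (5,5)Q 2/6 · (5,7)P 2/3
Row 6: (6,1)Q 3/3 · (6,4)P 6/7 · (6,5)P 6/7 · (6,6)P 6/7 · (6,7)P 4/4
Row 7: (7,1)Q 2/2 · (7,2)Q 2/3 · (7,3)P 2/3 · (7,4)P 4/4 · (7,5)P 5/5 · (7,6)P 5/5 · (7,7)P 3/3
The smallest same-type fraction is 2/7 at (4,3), which reduces to 2/7. Any threshold above that leaves this student unsatisfied.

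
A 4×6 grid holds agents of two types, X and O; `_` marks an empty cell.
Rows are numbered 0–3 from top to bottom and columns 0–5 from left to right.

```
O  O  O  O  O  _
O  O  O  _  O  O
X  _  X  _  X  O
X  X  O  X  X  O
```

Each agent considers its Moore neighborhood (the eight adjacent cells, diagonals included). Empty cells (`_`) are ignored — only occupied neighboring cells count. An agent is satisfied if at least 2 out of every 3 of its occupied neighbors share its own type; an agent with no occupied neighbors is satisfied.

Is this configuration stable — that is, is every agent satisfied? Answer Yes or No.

(0,0)O 3/3 satisfied
(0,1)O 5/5 satisfied
(0,2)O 4/4 satisfied
(0,3)O 4/4 satisfied
(0,4)O 3/3 satisfied
(1,0)O 3/4 satisfied
(1,1)O 5/7 satisfied
(1,2)O 4/5 satisfied
(1,4)O 4/5 satisfied
(1,5)O 3/4 satisfied
(2,0)X 2/4 not
(2,2)X 2/5 not
(2,4)X 2/6 not
(2,5)O 3/5 not
(3,0)X 2/2 satisfied
(3,1)X 3/4 satisfied
(3,2)O 0/3 not
(3,3)X 3/4 satisfied
(3,4)X 2/4 not
(3,5)O 1/3 not
For instance (2,0) has only 2/4 same-type neighbors, below 2/3.

No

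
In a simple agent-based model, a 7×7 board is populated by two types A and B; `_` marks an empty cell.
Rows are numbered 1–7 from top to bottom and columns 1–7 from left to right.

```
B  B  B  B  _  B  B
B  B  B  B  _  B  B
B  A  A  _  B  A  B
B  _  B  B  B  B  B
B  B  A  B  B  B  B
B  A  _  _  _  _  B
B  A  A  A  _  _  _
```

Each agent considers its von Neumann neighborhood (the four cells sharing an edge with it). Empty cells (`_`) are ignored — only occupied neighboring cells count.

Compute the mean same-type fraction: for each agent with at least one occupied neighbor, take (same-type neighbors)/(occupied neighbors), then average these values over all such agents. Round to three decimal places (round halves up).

Row 1: (1,1)B 2/2 · (1,2)B 3/3 · (1,3)B 3/3 · (1,4)B 2/2 · (1,6)B 2/2 · (1,7)B 2/2
Row 2: (2,1)B 3/3 · (2,2)B 3/4 · (2,3)B 3/4 · (2,4)B 2/2 · (2,6)B 2/3 · (2,7)B 3/3
Row 3: (3,1)B 2/3 · (3,2)A 1/3 · (3,3)A 1/3 · (3,5)B 1/2 · (3,6)A 0/4 · (3,7)B 2/3
Row 4: (4,1)B 2/2 · (4,3)B 1/3 · (4,4)B 3/3 · (4,5)B 4/4 · (4,6)B 3/4 · (4,7)B 3/3
Row 5: (5,1)B 3/3 · (5,2)B 1/3 · (5,3)A 0/3 · (5,4)B 2/3 · (5,5)B 3/3 · (5,6)B 3/3 · (5,7)B 3/3
Row 6: (6,1)B 2/3 · (6,2)A 1/3 · (6,7)B 1/1
Row 7: (7,1)B 1/2 · (7,2)A 2/3 · (7,3)A 2/2 · (7,4)A 1/1
Sum over 38 agents: 2/2 + 3/3 + 3/3 + 2/2 + 2/2 + 2/2 + 3/3 + 3/4 + 3/4 + 2/2 + 2/3 + 3/3 + 2/3 + 1/3 + 1/3 + 1/2 + 0/4 + 2/3 + 2/2 + 1/3 + 3/3 + 4/4 + 3/4 + 3/3 + 3/3 + 1/3 + 0/3 + 2/3 + 3/3 + 3/3 + 3/3 + 2/3 + 1/3 + 1/1 + 1/2 + 2/3 + 2/2 + 1/1 = 347/12; mean = 347/12 ÷ 38 = 347/456 = 0.760964… → 0.761.

0.761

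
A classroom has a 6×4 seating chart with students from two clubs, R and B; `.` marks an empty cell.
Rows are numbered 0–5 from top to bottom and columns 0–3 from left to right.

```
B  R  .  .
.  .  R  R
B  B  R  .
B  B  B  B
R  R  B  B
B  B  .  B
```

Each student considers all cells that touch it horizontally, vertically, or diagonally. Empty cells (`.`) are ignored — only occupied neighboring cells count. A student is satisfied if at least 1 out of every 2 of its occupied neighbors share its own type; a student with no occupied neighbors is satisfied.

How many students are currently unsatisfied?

Row 0: (0,0)B 0/1 not · (0,1)R 1/2 satisfied
Row 1: (1,2)R 3/4 satisfied · (1,3)R 2/2 satisfied
Row 2: (2,0)B 3/3 satisfied · (2,1)B 4/6 satisfied · (2,2)R 2/6 not
Row 3: (3,0)B 3/5 satisfied · (3,1)B 5/8 satisfied · (3,2)B 5/7 satisfied · (3,3)B 3/4 satisfied
Row 4: (4,0)R 1/5 not · (4,1)R 1/7 not · (4,2)B 6/7 satisfied · (4,3)B 4/4 satisfied
Row 5: (5,0)B 1/3 not · (5,1)B 2/4 satisfied · (5,3)B 2/2 satisfied
Unsatisfied: (0,0), (2,2), (4,0), (4,1), (5,0) — 5 in total.

5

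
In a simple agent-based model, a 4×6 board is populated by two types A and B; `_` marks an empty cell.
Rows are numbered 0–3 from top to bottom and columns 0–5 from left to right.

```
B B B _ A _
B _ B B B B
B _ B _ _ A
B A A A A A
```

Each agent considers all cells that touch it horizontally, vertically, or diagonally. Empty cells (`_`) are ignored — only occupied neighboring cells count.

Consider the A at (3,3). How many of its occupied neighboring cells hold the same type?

2

Occupied neighbors of (3,3): (2,2)=B, (3,2)=A, (3,4)=A.
Same type (A): 2 of 3.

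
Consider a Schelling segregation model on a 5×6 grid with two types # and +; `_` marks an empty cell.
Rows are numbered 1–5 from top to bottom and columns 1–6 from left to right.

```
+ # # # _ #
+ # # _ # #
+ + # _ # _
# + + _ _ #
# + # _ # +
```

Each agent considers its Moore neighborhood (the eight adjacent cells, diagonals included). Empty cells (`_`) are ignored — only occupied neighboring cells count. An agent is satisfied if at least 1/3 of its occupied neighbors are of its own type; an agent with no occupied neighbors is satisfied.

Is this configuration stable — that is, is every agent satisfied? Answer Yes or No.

No

Row 1: (1,1)+ 1/3 ✓ · (1,2)# 3/5 ✓ · (1,3)# 4/4 ✓ · (1,4)# 3/3 ✓ · (1,6)# 2/2 ✓
Row 2: (2,1)+ 3/5 ✓ · (2,2)# 4/8 ✓ · (2,3)# 5/6 ✓ · (2,5)# 4/4 ✓ · (2,6)# 3/3 ✓
Row 3: (3,1)+ 3/5 ✓ · (3,2)+ 4/8 ✓ · (3,3)# 2/5 ✓ · (3,5)# 3/3 ✓
Row 4: (4,1)# 1/5 ✗ · (4,2)+ 4/8 ✓ · (4,3)+ 3/5 ✓ · (4,6)# 2/3 ✓
Row 5: (5,1)# 1/3 ✓ · (5,2)+ 2/5 ✓ · (5,3)# 0/3 ✗ · (5,5)# 1/2 ✓ · (5,6)+ 0/2 ✗
For instance (4,1) has only 1/5 same-type neighbors, below 1/3.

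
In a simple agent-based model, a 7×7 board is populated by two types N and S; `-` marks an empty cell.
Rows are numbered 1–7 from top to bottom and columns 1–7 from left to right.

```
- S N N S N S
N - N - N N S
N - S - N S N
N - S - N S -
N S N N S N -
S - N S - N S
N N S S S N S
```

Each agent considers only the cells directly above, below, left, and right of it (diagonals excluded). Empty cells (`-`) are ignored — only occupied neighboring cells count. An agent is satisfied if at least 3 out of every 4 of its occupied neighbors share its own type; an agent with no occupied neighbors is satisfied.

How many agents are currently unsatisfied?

(1,2)S 0/1 ✗
(1,3)N 2/3 ✗
(1,4)N 1/2 ✗
(1,5)S 0/3 ✗
(1,6)N 1/3 ✗
(1,7)S 1/2 ✗
(2,1)N 1/1 ✓
(2,3)N 1/2 ✗
(2,5)N 2/3 ✗
(2,6)N 2/4 ✗
(2,7)S 1/3 ✗
(3,1)N 2/2 ✓
(3,3)S 1/2 ✗
(3,5)N 2/3 ✗
(3,6)S 1/4 ✗
(3,7)N 0/2 ✗
(4,1)N 2/2 ✓
(4,3)S 1/2 ✗
(4,5)N 1/3 ✗
(4,6)S 1/3 ✗
(5,1)N 1/3 ✗
(5,2)S 0/2 ✗
(5,3)N 2/4 ✗
(5,4)N 1/3 ✗
(5,5)S 0/3 ✗
(5,6)N 1/3 ✗
(6,1)S 0/2 ✗
(6,3)N 1/3 ✗
(6,4)S 1/3 ✗
(6,6)N 2/3 ✗
(6,7)S 1/2 ✗
(7,1)N 1/2 ✗
(7,2)N 1/2 ✗
(7,3)S 1/3 ✗
(7,4)S 3/3 ✓
(7,5)S 1/2 ✗
(7,6)N 1/3 ✗
(7,7)S 1/2 ✗
Unsatisfied: (1,2), (1,3), (1,4), (1,5), (1,6), (1,7), (2,3), (2,5), (2,6), (2,7), (3,3), (3,5), (3,6), (3,7), (4,3), (4,5), (4,6), (5,1), (5,2), (5,3), (5,4), (5,5), (5,6), (6,1), (6,3), (6,4), (6,6), (6,7), (7,1), (7,2), (7,3), (7,5), (7,6), (7,7) — 34 in total.

34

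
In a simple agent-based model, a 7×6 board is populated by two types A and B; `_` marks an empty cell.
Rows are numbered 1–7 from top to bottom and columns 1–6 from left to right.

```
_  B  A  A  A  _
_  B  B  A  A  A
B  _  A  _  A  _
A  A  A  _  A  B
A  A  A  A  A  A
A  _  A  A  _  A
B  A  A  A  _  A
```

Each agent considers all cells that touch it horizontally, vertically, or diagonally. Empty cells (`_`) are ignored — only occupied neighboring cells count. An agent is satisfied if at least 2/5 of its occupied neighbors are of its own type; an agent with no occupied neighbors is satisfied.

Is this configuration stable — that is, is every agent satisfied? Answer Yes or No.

No

Row 1: (1,2)B 2/3 ok · (1,3)A 2/5 ok · (1,4)A 4/5 ok · (1,5)A 4/4 ok
Row 2: (2,2)B 3/5 ok · (2,3)B 2/6 unhappy · (2,4)A 6/7 ok · (2,5)A 5/5 ok · (2,6)A 3/3 ok
Row 3: (3,1)B 1/3 unhappy · (3,3)A 3/5 ok · (3,5)A 4/5 ok
Row 4: (4,1)A 3/4 ok · (4,2)A 6/7 ok · (4,3)A 5/5 ok · (4,5)A 4/5 ok · (4,6)B 0/4 unhappy
Row 5: (5,1)A 4/4 ok · (5,2)A 7/7 ok · (5,3)A 6/6 ok · (5,4)A 6/6 ok · (5,5)A 5/6 ok · (5,6)A 3/4 ok
Row 6: (6,1)A 3/4 ok · (6,3)A 7/7 ok · (6,4)A 6/6 ok · (6,6)A 3/3 ok
Row 7: (7,1)B 0/2 unhappy · (7,2)A 3/4 ok · (7,3)A 4/4 ok · (7,4)A 3/3 ok · (7,6)A 1/1 ok
For instance (2,3) has only 2/6 same-type neighbors, below 2/5.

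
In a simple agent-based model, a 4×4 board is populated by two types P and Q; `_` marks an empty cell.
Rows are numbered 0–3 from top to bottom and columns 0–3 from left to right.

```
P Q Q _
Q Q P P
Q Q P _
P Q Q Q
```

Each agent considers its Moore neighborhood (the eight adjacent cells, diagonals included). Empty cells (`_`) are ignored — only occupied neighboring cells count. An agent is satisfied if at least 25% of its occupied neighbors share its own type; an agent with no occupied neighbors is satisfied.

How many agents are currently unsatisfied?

2

Row 0: (0,0)P 0/3 not · (0,1)Q 3/5 satisfied · (0,2)Q 2/4 satisfied
Row 1: (1,0)Q 4/5 satisfied · (1,1)Q 5/8 satisfied · (1,2)P 2/6 satisfied · (1,3)P 2/3 satisfied
Row 2: (2,0)Q 4/5 satisfied · (2,1)Q 5/8 satisfied · (2,2)P 2/7 satisfied
Row 3: (3,0)P 0/3 not · (3,1)Q 3/5 satisfied · (3,2)Q 3/4 satisfied · (3,3)Q 1/2 satisfied
Unsatisfied: (0,0), (3,0) — 2 in total.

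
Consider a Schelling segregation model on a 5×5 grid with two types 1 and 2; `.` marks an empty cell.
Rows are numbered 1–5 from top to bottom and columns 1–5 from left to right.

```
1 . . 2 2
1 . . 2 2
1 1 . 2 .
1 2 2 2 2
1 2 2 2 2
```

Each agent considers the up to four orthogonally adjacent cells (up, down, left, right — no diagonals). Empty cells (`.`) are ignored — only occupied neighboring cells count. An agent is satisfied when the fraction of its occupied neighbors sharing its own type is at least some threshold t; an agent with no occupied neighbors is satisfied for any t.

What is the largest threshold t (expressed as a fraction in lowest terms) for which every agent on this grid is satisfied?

Row 1: (1,1)1 1/1 · (1,4)2 2/2 · (1,5)2 2/2
Row 2: (2,1)1 2/2 · (2,4)2 3/3 · (2,5)2 2/2
Row 3: (3,1)1 3/3 · (3,2)1 1/2 · (3,4)2 2/2
Row 4: (4,1)1 2/3 · (4,2)2 2/4 · (4,3)2 3/3 · (4,4)2 4/4 · (4,5)2 2/2
Row 5: (5,1)1 1/2 · (5,2)2 2/3 · (5,3)2 3/3 · (5,4)2 3/3 · (5,5)2 2/2
The smallest same-type fraction is 1/2 at (3,2), which reduces to 1/2. Any threshold above that leaves this agent unsatisfied.

1/2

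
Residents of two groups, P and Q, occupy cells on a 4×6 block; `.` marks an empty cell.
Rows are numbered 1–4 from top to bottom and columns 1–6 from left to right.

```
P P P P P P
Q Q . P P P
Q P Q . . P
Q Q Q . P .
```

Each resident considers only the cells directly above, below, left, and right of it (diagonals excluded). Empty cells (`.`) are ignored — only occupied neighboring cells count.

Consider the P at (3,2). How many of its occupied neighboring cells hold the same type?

0

Occupied neighbors of (3,2): (2,2)=Q, (4,2)=Q, (3,1)=Q, (3,3)=Q.
Same type (P): 0 of 4.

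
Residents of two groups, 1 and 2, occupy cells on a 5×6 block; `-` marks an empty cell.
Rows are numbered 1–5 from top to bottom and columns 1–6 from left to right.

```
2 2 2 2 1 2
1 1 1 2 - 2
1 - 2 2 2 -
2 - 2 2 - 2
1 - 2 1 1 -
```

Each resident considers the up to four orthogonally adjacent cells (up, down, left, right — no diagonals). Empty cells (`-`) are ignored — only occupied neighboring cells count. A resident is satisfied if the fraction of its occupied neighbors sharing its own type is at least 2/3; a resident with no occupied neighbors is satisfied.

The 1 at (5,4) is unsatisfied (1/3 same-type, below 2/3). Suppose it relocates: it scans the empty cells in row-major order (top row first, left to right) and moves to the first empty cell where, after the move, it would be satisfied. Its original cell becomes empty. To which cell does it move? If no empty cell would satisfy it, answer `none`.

Vacating (5,4). Empty cells in order:
  (2,5): 1/4 same-type → still unsatisfied.
  (3,2): 2/3 same-type → satisfied — stop here.

(3,2)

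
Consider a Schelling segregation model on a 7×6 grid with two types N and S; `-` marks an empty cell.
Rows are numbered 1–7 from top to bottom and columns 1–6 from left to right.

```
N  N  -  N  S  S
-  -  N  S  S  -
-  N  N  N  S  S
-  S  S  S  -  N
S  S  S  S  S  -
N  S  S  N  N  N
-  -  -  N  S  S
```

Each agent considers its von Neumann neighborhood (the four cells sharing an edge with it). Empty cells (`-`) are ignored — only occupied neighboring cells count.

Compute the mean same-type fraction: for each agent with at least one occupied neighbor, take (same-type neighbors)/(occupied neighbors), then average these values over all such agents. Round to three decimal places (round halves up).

0.583

(1,1)N 1/1
(1,2)N 1/1
(1,4)N 0/2
(1,5)S 2/3
(1,6)S 1/1
(2,3)N 1/2
(2,4)S 1/4
(2,5)S 3/3
(3,2)N 1/2
(3,3)N 3/4
(3,4)N 1/4
(3,5)S 2/3
(3,6)S 1/2
(4,2)S 2/3
(4,3)S 3/4
(4,4)S 2/3
(4,6)N 0/1
(5,1)S 1/2
(5,2)S 4/4
(5,3)S 4/4
(5,4)S 3/4
(5,5)S 1/2
(6,1)N 0/2
(6,2)S 2/3
(6,3)S 2/3
(6,4)N 2/4
(6,5)N 2/4
(6,6)N 1/2
(7,4)N 1/2
(7,5)S 1/3
(7,6)S 1/2
Sum over 31 agents: 1/1 + 1/1 + 0/2 + 2/3 + 1/1 + 1/2 + 1/4 + 3/3 + 1/2 + 3/4 + 1/4 + 2/3 + 1/2 + 2/3 + 3/4 + 2/3 + 0/1 + 1/2 + 4/4 + 4/4 + 3/4 + 1/2 + 0/2 + 2/3 + 2/3 + 2/4 + 2/4 + 1/2 + 1/2 + 1/3 + 1/2 = 217/12; mean = 217/12 ÷ 31 = 7/12 = 0.583333… → 0.583.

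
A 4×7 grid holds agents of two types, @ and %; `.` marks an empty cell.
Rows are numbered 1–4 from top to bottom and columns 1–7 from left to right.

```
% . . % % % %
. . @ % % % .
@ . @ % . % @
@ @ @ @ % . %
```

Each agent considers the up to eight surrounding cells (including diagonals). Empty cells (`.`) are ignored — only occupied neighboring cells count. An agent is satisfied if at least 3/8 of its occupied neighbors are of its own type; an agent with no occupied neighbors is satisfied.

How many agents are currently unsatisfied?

(1,1)% 0/0 ✓
(1,4)% 3/4 ✓
(1,5)% 5/5 ✓
(1,6)% 4/4 ✓
(1,7)% 2/2 ✓
(2,3)@ 1/4 ✗
(2,4)% 4/6 ✓
(2,5)% 7/7 ✓
(2,6)% 5/6 ✓
(3,1)@ 2/2 ✓
(3,3)@ 4/6 ✓
(3,4)% 3/7 ✓
(3,6)% 4/5 ✓
(3,7)@ 0/3 ✗
(4,1)@ 2/2 ✓
(4,2)@ 4/4 ✓
(4,3)@ 3/4 ✓
(4,4)@ 2/4 ✓
(4,5)% 2/3 ✓
(4,7)% 1/2 ✓
Unsatisfied: (2,3), (3,7) — 2 in total.

2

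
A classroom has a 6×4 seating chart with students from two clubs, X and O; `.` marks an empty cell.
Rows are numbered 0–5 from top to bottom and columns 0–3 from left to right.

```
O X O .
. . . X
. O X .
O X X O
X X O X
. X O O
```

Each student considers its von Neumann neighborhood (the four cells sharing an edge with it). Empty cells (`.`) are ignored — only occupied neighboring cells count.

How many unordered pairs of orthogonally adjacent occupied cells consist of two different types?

13

Scan each occupied cell's neighbors to the right and below so each pair is counted once.
From row 0: 2 unlike of 2 pairs (running 2/2).
From row 2: 2 unlike of 3 pairs (running 4/5).
From row 3: 5 unlike of 7 pairs (running 9/12).
From row 4: 3 unlike of 6 pairs (running 12/18).
From row 5: 1 unlike of 2 pairs (running 13/20).
Total adjacent occupied pairs: 20; unlike-type pairs: 13.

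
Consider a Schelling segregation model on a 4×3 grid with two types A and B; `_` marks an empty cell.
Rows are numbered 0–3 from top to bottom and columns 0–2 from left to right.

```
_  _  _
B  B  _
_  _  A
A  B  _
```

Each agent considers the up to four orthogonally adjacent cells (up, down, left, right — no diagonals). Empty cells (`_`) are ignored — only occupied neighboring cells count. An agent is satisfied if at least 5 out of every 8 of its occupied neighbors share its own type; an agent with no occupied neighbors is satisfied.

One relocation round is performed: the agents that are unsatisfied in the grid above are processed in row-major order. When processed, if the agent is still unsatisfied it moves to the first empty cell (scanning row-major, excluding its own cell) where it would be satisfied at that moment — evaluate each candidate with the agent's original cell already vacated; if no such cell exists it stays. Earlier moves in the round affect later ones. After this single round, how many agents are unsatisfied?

Initially unsatisfied (in order): (3,0), (3,1).
  (3,0) → (0,2).
  (3,1): now satisfied by earlier moves; stays.
Resulting grid:
_ _ A
B B _
_ _ A
_ B _
All satisfied now.

0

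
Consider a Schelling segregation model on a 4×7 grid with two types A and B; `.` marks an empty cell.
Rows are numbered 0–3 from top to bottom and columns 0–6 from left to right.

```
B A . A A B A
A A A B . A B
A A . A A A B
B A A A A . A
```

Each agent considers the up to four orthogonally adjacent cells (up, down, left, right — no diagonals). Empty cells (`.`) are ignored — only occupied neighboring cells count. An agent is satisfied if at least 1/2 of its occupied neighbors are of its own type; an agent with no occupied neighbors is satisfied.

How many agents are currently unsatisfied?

9

(0,0)B 0/2 unhappy
(0,1)A 1/2 ok
(0,3)A 1/2 ok
(0,4)A 1/2 ok
(0,5)B 0/3 unhappy
(0,6)A 0/2 unhappy
(1,0)A 2/3 ok
(1,1)A 4/4 ok
(1,2)A 1/2 ok
(1,3)B 0/3 unhappy
(1,5)A 1/3 unhappy
(1,6)B 1/3 unhappy
(2,0)A 2/3 ok
(2,1)A 3/3 ok
(2,3)A 2/3 ok
(2,4)A 3/3 ok
(2,5)A 2/3 ok
(2,6)B 1/3 unhappy
(3,0)B 0/2 unhappy
(3,1)A 2/3 ok
(3,2)A 2/2 ok
(3,3)A 3/3 ok
(3,4)A 2/2 ok
(3,6)A 0/1 unhappy
Unsatisfied: (0,0), (0,5), (0,6), (1,3), (1,5), (1,6), (2,6), (3,0), (3,6) — 9 in total.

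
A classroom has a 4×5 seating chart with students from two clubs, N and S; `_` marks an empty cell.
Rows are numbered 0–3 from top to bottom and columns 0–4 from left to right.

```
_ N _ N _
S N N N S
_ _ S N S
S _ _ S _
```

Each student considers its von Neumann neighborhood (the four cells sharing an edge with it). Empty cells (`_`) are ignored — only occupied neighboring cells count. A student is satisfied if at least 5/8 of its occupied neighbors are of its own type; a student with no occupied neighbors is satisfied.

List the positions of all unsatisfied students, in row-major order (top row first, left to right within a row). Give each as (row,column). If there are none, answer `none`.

Row 0: (0,1)N 1/1 ✓ · (0,3)N 1/1 ✓
Row 1: (1,0)S 0/1 ✗ · (1,1)N 2/3 ✓ · (1,2)N 2/3 ✓ · (1,3)N 3/4 ✓ · (1,4)S 1/2 ✗
Row 2: (2,2)S 0/2 ✗ · (2,3)N 1/4 ✗ · (2,4)S 1/2 ✗
Row 3: (3,0)S 0/0 ✓ · (3,3)S 0/1 ✗

(1,0), (1,4), (2,2), (2,3), (2,4), (3,3)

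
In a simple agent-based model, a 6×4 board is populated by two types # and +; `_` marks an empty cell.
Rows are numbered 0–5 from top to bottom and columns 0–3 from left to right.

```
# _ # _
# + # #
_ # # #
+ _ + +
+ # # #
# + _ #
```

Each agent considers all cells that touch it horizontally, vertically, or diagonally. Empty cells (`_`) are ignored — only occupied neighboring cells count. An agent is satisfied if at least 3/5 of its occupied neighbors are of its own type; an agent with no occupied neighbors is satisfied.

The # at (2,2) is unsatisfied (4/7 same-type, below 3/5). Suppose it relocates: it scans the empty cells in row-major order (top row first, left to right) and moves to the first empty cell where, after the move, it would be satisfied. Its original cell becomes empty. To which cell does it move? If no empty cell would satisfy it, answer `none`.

Vacating (2,2). Empty cells in order:
  (0,1): 4/5 same-type → satisfied — stop here.

(0,1)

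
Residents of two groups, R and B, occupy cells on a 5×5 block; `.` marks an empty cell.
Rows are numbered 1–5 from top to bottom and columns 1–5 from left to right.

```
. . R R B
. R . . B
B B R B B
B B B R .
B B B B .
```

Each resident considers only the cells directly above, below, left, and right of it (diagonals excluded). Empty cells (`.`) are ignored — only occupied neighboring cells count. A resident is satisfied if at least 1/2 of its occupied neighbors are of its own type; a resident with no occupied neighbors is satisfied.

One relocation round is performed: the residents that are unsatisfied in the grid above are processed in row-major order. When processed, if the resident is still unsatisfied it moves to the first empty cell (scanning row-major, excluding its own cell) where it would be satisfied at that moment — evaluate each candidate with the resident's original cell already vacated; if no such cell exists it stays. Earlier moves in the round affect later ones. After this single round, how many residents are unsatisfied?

0

Initially unsatisfied (in order): (2,2), (3,3), (3,4), (4,4).
  (2,2) → (1,1).
  (3,3) → (1,2).
  (3,4): now satisfied by earlier moves; stays.
  (4,4) → (2,1).
Resulting grid:
R R R R B
R . . . B
B B . B B
B B B . .
B B B B .
All satisfied now.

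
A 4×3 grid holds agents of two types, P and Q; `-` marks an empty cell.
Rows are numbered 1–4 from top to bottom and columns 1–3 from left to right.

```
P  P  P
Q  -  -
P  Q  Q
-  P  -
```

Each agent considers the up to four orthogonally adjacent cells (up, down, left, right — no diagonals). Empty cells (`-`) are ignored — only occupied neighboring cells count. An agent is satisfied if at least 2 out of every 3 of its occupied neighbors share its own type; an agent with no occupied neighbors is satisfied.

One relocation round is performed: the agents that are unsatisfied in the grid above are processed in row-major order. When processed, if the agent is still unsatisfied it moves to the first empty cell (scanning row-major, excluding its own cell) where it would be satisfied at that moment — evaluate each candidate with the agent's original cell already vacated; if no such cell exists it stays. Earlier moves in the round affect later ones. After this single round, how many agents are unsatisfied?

4

Initially unsatisfied (in order): (1,1), (2,1), (3,1), (3,2), (4,2).
  (1,1) → (4,1).
  (2,1): no empty cell satisfies it; stays.
  (3,1): no empty cell satisfies it; stays.
  (3,2): no empty cell satisfies it; stays.
  (4,2): no empty cell satisfies it; stays.
Resulting grid:
- P P
Q - -
P Q Q
P P -
Unsatisfied now: (2,1), (3,1), (3,2), (4,2).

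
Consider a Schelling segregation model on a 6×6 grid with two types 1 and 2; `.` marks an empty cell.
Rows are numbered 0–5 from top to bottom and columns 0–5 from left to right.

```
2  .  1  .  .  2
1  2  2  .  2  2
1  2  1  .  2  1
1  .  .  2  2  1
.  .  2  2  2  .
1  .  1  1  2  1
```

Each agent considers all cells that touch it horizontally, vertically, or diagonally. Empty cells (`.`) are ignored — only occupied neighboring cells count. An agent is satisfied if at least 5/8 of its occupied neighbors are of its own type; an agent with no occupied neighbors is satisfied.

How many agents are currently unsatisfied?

17

(0,0)2 1/2 unhappy
(0,2)1 0/2 unhappy
(0,5)2 2/2 ok
(1,0)1 1/4 unhappy
(1,1)2 3/7 unhappy
(1,2)2 2/4 unhappy
(1,4)2 3/4 ok
(1,5)2 3/4 ok
(2,0)1 2/4 unhappy
(2,1)2 2/6 unhappy
(2,2)1 0/4 unhappy
(2,4)2 4/6 ok
(2,5)1 1/5 unhappy
(3,0)1 1/2 unhappy
(3,3)2 5/6 ok
(3,4)2 4/6 ok
(3,5)1 1/4 unhappy
(4,2)2 2/4 unhappy
(4,3)2 5/7 ok
(4,4)2 4/7 unhappy
(5,0)1 0/0 ok
(5,2)1 1/3 unhappy
(5,3)1 1/5 unhappy
(5,4)2 2/4 unhappy
(5,5)1 0/2 unhappy
Unsatisfied: (0,0), (0,2), (1,0), (1,1), (1,2), (2,0), (2,1), (2,2), (2,5), (3,0), (3,5), (4,2), (4,4), (5,2), (5,3), (5,4), (5,5) — 17 in total.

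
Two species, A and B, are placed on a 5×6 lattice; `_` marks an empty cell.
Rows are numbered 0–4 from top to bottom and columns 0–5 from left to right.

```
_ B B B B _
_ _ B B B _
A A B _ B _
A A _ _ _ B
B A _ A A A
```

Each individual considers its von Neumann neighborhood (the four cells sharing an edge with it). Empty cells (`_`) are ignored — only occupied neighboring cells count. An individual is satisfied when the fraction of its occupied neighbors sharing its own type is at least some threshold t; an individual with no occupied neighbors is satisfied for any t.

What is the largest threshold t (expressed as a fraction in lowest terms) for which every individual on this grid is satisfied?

0/1

Row 0: (0,1)B 1/1 · (0,2)B 3/3 · (0,3)B 3/3 · (0,4)B 2/2
Row 1: (1,2)B 3/3 · (1,3)B 3/3 · (1,4)B 3/3
Row 2: (2,0)A 2/2 · (2,1)A 2/3 · (2,2)B 1/2 · (2,4)B 1/1
Row 3: (3,0)A 2/3 · (3,1)A 3/3 · (3,5)B 0/1
Row 4: (4,0)B 0/2 · (4,1)A 1/2 · (4,3)A 1/1 · (4,4)A 2/2 · (4,5)A 1/2
The smallest same-type fraction is 0/1 at (3,5), which reduces to 0/1. Any threshold above that leaves this individual unsatisfied.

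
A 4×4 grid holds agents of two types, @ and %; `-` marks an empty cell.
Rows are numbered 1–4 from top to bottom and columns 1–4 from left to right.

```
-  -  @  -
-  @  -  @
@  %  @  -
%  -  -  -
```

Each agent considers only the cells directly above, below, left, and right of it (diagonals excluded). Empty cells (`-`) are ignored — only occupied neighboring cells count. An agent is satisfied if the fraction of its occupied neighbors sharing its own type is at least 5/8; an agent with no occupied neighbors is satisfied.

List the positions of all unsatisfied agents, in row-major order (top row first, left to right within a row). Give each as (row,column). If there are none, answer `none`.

(2,2), (3,1), (3,2), (3,3), (4,1)

Row 1: (1,3)@ 0/0 satisfied
Row 2: (2,2)@ 0/1 not · (2,4)@ 0/0 satisfied
Row 3: (3,1)@ 0/2 not · (3,2)% 0/3 not · (3,3)@ 0/1 not
Row 4: (4,1)% 0/1 not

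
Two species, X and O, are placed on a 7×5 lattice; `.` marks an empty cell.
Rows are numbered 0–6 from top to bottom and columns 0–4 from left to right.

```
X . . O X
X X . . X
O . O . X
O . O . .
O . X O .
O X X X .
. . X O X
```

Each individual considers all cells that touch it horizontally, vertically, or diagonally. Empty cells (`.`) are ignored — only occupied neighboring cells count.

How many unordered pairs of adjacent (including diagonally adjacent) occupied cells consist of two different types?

15

Scan each occupied cell's neighbors to the right and below (and the two forward diagonals) so each pair is counted once.
From row 0: 2 unlike of 5 pairs (running 2/5).
From row 1: 3 unlike of 5 pairs (running 5/10).
From row 2: 0 unlike of 2 pairs (running 5/12).
From row 3: 1 unlike of 3 pairs (running 6/15).
From row 4: 4 unlike of 8 pairs (running 10/23).
From row 5: 3 unlike of 9 pairs (running 13/32).
From row 6: 2 unlike of 2 pairs (running 15/34).
Total adjacent occupied pairs: 34; unlike-type pairs: 15.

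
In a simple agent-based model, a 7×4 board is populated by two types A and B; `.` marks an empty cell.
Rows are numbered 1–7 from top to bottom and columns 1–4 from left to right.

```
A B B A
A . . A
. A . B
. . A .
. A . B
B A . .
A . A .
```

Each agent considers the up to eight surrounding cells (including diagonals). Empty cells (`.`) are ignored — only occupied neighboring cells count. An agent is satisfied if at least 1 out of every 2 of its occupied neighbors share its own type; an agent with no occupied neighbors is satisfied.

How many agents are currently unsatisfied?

6

Row 1: (1,1)A 1/2 satisfied · (1,2)B 1/3 not · (1,3)B 1/3 not · (1,4)A 1/2 satisfied
Row 2: (2,1)A 2/3 satisfied · (2,4)A 1/3 not
Row 3: (3,2)A 2/2 satisfied · (3,4)B 0/2 not
Row 4: (4,3)A 2/4 satisfied
Row 5: (5,2)A 2/3 satisfied · (5,4)B 0/1 not
Row 6: (6,1)B 0/3 not · (6,2)A 3/4 satisfied
Row 7: (7,1)A 1/2 satisfied · (7,3)A 1/1 satisfied
Unsatisfied: (1,2), (1,3), (2,4), (3,4), (5,4), (6,1) — 6 in total.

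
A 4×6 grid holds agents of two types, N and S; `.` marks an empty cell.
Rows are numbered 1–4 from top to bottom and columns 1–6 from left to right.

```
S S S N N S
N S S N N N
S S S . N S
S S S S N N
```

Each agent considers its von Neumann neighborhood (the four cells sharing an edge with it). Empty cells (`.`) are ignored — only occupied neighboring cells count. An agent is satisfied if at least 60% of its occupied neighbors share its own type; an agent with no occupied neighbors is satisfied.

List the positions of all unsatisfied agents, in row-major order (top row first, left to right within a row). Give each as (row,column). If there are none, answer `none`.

Row 1: (1,1)S 1/2 not · (1,2)S 3/3 satisfied · (1,3)S 2/3 satisfied · (1,4)N 2/3 satisfied · (1,5)N 2/3 satisfied · (1,6)S 0/2 not
Row 2: (2,1)N 0/3 not · (2,2)S 3/4 satisfied · (2,3)S 3/4 satisfied · (2,4)N 2/3 satisfied · (2,5)N 4/4 satisfied · (2,6)N 1/3 not
Row 3: (3,1)S 2/3 satisfied · (3,2)S 4/4 satisfied · (3,3)S 3/3 satisfied · (3,5)N 2/3 satisfied · (3,6)S 0/3 not
Row 4: (4,1)S 2/2 satisfied · (4,2)S 3/3 satisfied · (4,3)S 3/3 satisfied · (4,4)S 1/2 not · (4,5)N 2/3 satisfied · (4,6)N 1/2 not

(1,1), (1,6), (2,1), (2,6), (3,6), (4,4), (4,6)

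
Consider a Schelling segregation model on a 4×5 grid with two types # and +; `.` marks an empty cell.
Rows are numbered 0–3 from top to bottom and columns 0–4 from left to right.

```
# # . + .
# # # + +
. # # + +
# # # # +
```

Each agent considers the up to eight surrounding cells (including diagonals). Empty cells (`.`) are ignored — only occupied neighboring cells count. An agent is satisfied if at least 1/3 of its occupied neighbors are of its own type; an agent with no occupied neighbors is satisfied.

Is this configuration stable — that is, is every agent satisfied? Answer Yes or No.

(0,0)# 3/3 satisfied
(0,1)# 4/4 satisfied
(0,3)+ 2/3 satisfied
(1,0)# 4/4 satisfied
(1,1)# 6/6 satisfied
(1,2)# 4/7 satisfied
(1,3)+ 4/6 satisfied
(1,4)+ 4/4 satisfied
(2,1)# 7/7 satisfied
(2,2)# 6/8 satisfied
(2,3)+ 4/8 satisfied
(2,4)+ 4/5 satisfied
(3,0)# 2/2 satisfied
(3,1)# 4/4 satisfied
(3,2)# 4/5 satisfied
(3,3)# 2/5 satisfied
(3,4)+ 2/3 satisfied
All meet the threshold, so the configuration is stable.

Yes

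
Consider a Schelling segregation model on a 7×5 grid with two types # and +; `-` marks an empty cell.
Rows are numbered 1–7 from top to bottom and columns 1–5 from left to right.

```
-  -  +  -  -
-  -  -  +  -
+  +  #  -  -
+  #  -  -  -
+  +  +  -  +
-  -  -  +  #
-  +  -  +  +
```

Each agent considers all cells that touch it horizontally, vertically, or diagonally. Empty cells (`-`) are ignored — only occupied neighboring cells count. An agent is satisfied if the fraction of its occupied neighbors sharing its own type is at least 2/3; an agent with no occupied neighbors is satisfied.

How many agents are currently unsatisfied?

6

Row 1: (1,3)+ 1/1 ✓
Row 2: (2,4)+ 1/2 ✗
Row 3: (3,1)+ 2/3 ✓ · (3,2)+ 2/4 ✗ · (3,3)# 1/3 ✗
Row 4: (4,1)+ 4/5 ✓ · (4,2)# 1/7 ✗
Row 5: (5,1)+ 2/3 ✓ · (5,2)+ 3/4 ✓ · (5,3)+ 2/3 ✓ · (5,5)+ 1/2 ✗
Row 6: (6,4)+ 4/5 ✓ · (6,5)# 0/4 ✗
Row 7: (7,2)+ 0/0 ✓ · (7,4)+ 2/3 ✓ · (7,5)+ 2/3 ✓
Unsatisfied: (2,4), (3,2), (3,3), (4,2), (5,5), (6,5) — 6 in total.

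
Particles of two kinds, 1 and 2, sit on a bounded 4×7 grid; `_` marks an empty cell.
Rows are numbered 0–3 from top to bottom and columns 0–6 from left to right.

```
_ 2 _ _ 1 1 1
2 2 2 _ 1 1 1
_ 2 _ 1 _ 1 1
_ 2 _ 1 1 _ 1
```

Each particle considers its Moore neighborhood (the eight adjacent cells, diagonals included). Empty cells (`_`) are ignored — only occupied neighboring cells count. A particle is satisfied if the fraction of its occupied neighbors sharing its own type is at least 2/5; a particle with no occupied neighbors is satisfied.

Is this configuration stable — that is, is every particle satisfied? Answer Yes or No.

(0,1)2 3/3 ok
(0,4)1 3/3 ok
(0,5)1 5/5 ok
(0,6)1 3/3 ok
(1,0)2 3/3 ok
(1,1)2 4/4 ok
(1,2)2 3/4 ok
(1,4)1 5/5 ok
(1,5)1 7/7 ok
(1,6)1 5/5 ok
(2,1)2 4/4 ok
(2,3)1 3/4 ok
(2,5)1 6/6 ok
(2,6)1 4/4 ok
(3,1)2 1/1 ok
(3,3)1 2/2 ok
(3,4)1 3/3 ok
(3,6)1 2/2 ok
All meet the threshold, so the configuration is stable.

Yes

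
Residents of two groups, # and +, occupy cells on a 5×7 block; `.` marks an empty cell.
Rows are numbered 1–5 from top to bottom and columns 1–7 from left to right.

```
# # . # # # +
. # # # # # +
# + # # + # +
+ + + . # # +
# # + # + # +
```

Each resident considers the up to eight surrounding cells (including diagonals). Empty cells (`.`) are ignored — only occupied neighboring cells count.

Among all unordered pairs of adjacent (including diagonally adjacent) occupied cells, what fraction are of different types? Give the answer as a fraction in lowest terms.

Scan each occupied cell's neighbors to the right and below (and the two forward diagonals) so each pair is counted once.
From row 1: 3 unlike of 18 pairs (running 3/18).
From row 2: 8 unlike of 22 pairs (running 11/40).
From row 3: 14 unlike of 22 pairs (running 25/62).
From row 4: 11 unlike of 20 pairs (running 36/82).
From row 5: 5 unlike of 6 pairs (running 41/88).
Total adjacent occupied pairs: 88; unlike-type pairs: 41.
41/88 is already in lowest terms.

41/88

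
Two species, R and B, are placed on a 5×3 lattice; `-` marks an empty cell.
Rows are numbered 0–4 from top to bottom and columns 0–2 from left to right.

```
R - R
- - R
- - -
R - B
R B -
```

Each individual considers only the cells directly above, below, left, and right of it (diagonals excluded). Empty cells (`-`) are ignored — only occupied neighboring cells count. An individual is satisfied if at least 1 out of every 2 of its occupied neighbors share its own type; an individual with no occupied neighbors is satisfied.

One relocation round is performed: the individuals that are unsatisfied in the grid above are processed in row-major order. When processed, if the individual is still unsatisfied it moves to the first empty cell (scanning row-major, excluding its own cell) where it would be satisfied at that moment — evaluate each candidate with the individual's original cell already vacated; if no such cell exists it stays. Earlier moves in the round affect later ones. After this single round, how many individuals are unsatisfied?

0

Initially unsatisfied (in order): (4,1).
  (4,1) → (2,1).
Resulting grid:
R - R
- - R
- B -
R - B
R - -
All satisfied now.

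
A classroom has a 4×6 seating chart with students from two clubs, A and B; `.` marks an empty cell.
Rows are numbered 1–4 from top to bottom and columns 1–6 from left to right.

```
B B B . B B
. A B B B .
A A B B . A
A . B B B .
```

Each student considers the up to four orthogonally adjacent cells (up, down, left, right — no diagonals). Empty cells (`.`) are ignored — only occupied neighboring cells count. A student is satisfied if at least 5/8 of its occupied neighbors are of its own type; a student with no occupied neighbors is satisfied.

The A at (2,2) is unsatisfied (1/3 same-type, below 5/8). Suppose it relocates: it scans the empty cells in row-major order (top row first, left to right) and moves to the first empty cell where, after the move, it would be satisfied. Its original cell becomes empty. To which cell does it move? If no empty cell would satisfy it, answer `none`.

(4,2)

Vacating (2,2). Empty cells in order:
  (1,4): 0/3 same-type → still unsatisfied.
  (2,1): 1/2 same-type → still unsatisfied.
  (2,6): 1/3 same-type → still unsatisfied.
  (3,5): 1/4 same-type → still unsatisfied.
  (4,2): 2/3 same-type → satisfied — stop here.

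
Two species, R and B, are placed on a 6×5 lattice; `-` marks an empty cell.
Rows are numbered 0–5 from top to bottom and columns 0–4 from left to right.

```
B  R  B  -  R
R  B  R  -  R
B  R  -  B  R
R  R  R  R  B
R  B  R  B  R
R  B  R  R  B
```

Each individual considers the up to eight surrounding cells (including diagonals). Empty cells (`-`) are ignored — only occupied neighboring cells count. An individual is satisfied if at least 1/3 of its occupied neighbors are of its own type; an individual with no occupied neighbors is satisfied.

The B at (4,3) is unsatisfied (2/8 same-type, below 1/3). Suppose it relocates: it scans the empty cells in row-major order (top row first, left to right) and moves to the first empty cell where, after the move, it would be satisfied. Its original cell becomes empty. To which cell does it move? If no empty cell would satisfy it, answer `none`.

(1,3)

Vacating (4,3). Empty cells in order:
  (0,3): 1/4 same-type → still unsatisfied.
  (1,3): 2/6 same-type → satisfied — stop here.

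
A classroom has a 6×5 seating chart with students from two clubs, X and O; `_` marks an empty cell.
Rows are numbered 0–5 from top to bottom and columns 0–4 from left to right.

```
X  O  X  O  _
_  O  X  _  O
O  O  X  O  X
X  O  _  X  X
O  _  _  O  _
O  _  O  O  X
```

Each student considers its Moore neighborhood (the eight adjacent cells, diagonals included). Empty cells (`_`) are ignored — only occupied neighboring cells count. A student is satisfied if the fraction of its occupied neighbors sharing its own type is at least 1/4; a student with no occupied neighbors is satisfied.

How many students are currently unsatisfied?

4

Row 0: (0,0)X 0/2 ✗ · (0,1)O 1/4 ✓ · (0,2)X 1/4 ✓ · (0,3)O 1/3 ✓
Row 1: (1,1)O 3/7 ✓ · (1,2)X 2/7 ✓ · (1,4)O 2/3 ✓
Row 2: (2,0)O 3/4 ✓ · (2,1)O 3/6 ✓ · (2,2)X 2/6 ✓ · (2,3)O 1/6 ✗ · (2,4)X 2/4 ✓
Row 3: (3,0)X 0/4 ✗ · (3,1)O 3/5 ✓ · (3,3)X 3/5 ✓ · (3,4)X 2/4 ✓
Row 4: (4,0)O 2/3 ✓ · (4,3)O 2/5 ✓
Row 5: (5,0)O 1/1 ✓ · (5,2)O 2/2 ✓ · (5,3)O 2/3 ✓ · (5,4)X 0/2 ✗
Unsatisfied: (0,0), (2,3), (3,0), (5,4) — 4 in total.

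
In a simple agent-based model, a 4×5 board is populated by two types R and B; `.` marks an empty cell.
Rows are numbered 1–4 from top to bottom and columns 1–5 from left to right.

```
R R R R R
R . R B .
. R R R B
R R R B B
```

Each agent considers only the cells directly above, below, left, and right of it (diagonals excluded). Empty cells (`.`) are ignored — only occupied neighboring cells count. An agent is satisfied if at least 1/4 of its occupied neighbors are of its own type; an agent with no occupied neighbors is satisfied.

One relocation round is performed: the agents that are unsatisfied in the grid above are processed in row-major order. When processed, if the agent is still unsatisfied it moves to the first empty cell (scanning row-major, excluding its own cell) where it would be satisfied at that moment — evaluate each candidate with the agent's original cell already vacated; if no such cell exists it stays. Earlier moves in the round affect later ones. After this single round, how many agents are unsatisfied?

0

Initially unsatisfied (in order): (2,4).
  (2,4) → (2,5).
Resulting grid:
R R R R R
R . R . B
. R R R B
R R R B B
All satisfied now.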